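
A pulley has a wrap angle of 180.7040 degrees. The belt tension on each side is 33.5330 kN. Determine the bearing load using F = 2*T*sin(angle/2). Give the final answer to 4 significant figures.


F = 2 * 33.5330 * sin(180.7040/2 deg)
F = 67.06 kN


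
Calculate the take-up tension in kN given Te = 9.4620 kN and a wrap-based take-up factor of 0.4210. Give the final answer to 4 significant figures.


T_tu = 9.4620 * 0.4210
T_tu = 3.984 kN


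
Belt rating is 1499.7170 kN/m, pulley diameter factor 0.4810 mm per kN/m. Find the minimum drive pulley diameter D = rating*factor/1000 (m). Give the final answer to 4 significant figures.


D = 1499.7170 * 0.4810 / 1000
D = 0.7214 m


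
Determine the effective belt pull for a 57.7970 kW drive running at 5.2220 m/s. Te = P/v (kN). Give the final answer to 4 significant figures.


Te = P / v = 57.7970 / 5.2220
Te = 11.07 kN


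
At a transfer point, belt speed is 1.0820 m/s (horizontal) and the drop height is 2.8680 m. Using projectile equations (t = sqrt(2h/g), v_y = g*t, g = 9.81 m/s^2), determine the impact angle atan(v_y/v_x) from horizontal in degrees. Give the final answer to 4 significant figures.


t = sqrt(2*2.8680/9.81) = 0.764663 s
v_y = 9.81 * 0.764663 = 7.50134 m/s
angle = atan(7.50134 / 1.0820) = 81.79 deg


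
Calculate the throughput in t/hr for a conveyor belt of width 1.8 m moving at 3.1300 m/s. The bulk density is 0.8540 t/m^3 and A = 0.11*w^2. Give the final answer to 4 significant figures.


A = 0.11 * 1.8^2 = 0.3564 m^2
C = 0.3564 * 3.1300 * 0.8540 * 3600
C = 3430 t/hr


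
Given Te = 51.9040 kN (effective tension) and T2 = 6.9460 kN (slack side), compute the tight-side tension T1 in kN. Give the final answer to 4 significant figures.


T1 = Te + T2 = 51.9040 + 6.9460
T1 = 58.85 kN


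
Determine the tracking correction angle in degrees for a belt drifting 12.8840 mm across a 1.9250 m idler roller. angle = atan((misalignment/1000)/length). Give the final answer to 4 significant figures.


misalign_m = 12.8840 / 1000 = 0.012884 m
angle = atan(0.012884 / 1.9250)
angle = 0.3835 deg


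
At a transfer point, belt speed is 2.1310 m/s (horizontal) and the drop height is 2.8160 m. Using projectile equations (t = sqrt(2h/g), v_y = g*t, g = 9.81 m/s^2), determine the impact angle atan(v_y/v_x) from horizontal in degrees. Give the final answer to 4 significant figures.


t = sqrt(2*2.8160/9.81) = 0.757699 s
v_y = 9.81 * 0.757699 = 7.43303 m/s
angle = atan(7.43303 / 2.1310) = 74.00 deg


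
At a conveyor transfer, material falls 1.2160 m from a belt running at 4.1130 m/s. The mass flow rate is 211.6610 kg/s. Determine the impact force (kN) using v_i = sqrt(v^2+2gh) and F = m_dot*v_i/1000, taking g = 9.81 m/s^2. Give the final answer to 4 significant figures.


v_i = sqrt(4.1130^2 + 2*9.81*1.2160) = 6.38551 m/s
F = 211.6610 * 6.38551 / 1000
F = 1.352 kN


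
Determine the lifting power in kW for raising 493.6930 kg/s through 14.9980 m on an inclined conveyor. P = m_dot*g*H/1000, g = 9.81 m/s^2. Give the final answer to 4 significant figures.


P = 493.6930 * 9.81 * 14.9980 / 1000
P = 72.64 kW


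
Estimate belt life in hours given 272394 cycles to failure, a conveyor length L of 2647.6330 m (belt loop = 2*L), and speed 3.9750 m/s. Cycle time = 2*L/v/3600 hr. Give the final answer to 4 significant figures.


cycle_time = 2 * 2647.6330 / 3.9750 / 3600 = 0.37004 hr
life = 272394 * 0.37004 = 100800 hours


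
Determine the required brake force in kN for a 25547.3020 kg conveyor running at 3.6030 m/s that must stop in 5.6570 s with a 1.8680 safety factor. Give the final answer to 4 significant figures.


F = 25547.3020 * 3.6030 / 5.6570 * 1.8680 / 1000
F = 30.39 kN


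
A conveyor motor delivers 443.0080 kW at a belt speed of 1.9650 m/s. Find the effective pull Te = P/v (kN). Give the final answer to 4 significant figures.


Te = P / v = 443.0080 / 1.9650
Te = 225.4 kN


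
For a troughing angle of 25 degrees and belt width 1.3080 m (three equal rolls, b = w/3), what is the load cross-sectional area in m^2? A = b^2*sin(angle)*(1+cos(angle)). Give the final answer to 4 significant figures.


b = 1.3080/3 = 0.436 m
A = 0.436^2 * sin(25 deg) * (1 + cos(25 deg))
A = 0.1531 m^2


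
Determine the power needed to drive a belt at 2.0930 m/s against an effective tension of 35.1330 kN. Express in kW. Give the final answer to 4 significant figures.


P = Te * v = 35.1330 * 2.0930
P = 73.53 kW


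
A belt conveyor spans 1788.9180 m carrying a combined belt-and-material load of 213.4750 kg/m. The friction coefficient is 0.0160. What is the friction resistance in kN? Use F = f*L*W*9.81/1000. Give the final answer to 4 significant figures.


F = 0.0160 * 1788.9180 * 213.4750 * 9.81 / 1000
F = 59.94 kN


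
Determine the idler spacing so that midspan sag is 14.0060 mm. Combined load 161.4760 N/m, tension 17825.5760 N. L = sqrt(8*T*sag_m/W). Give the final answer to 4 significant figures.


sag = 14.0060/1000 = 0.014006 m
L = sqrt(8 * 17825.5760 * 0.014006 / 161.4760)
L = 3.517 m


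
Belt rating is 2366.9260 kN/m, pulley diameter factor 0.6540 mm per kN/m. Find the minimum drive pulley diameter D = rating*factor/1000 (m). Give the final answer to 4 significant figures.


D = 2366.9260 * 0.6540 / 1000
D = 1.548 m


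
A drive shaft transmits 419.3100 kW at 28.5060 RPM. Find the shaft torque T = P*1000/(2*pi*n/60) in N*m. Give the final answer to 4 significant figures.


omega = 2*pi*28.5060/60 = 2.98514 rad/s
T = 419.3100*1000 / 2.98514
T = 140500 N*m


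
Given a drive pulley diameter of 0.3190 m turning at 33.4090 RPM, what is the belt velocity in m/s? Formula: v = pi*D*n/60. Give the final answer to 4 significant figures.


v = pi * 0.3190 * 33.4090 / 60
v = 0.5580 m/s


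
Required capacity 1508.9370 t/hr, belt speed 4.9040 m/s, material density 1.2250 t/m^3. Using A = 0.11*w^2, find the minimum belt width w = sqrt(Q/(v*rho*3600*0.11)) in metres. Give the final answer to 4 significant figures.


A_req = 1508.9370 / (4.9040 * 1.2250 * 3600) = 0.0697721 m^2
w = sqrt(0.0697721 / 0.11)
w = 0.7964 m


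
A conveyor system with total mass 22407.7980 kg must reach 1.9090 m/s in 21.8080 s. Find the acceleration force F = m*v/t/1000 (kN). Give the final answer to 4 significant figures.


F = 22407.7980 * 1.9090 / 21.8080 / 1000
F = 1.962 kN


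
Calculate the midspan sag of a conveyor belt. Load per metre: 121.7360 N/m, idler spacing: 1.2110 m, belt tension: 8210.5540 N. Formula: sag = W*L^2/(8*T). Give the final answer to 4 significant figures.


sag = 121.7360 * 1.2110^2 / (8 * 8210.5540)
sag = 0.002718 m


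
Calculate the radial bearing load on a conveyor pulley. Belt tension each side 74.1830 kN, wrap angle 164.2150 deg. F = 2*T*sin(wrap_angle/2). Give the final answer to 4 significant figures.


F = 2 * 74.1830 * sin(164.2150/2 deg)
F = 147.0 kN


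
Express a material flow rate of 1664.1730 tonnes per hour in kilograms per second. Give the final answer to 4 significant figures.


m_dot = 1664.1730 * 1000 / 3600
m_dot = 462.3 kg/s


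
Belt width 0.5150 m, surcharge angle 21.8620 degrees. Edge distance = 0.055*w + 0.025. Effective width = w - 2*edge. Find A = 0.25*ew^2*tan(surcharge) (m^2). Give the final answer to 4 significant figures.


edge = 0.055*0.5150 + 0.025 = 0.053325 m
ew = 0.5150 - 2*0.053325 = 0.40835 m
A = 0.25 * 0.40835^2 * tan(21.8620 deg)
A = 0.01673 m^2


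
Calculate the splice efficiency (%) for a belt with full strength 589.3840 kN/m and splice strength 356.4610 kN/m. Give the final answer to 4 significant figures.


Eff = 356.4610 / 589.3840 * 100
Eff = 60.48 %


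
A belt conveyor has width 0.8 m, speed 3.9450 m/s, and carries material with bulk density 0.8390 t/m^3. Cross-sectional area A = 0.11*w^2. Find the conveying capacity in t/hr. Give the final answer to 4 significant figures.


A = 0.11 * 0.8^2 = 0.0704 m^2
C = 0.0704 * 3.9450 * 0.8390 * 3600
C = 838.8 t/hr


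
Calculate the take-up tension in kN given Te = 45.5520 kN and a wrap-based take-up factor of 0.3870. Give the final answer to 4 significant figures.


T_tu = 45.5520 * 0.3870
T_tu = 17.63 kN


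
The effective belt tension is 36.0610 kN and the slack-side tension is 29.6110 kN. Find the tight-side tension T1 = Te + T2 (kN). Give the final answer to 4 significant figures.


T1 = Te + T2 = 36.0610 + 29.6110
T1 = 65.67 kN


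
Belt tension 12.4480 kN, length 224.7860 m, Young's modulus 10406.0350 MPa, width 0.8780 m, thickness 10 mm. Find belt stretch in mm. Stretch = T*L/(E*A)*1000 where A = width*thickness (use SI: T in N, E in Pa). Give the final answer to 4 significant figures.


A = 0.8780 * 0.01 = 0.00878 m^2
Stretch = 12.4480*1000 * 224.7860 / (10406.0350e6 * 0.00878) * 1000
Stretch = 30.63 mm


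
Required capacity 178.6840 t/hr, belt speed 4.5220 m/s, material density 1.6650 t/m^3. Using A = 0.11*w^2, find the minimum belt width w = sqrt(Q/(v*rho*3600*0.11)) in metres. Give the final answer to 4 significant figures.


A_req = 178.6840 / (4.5220 * 1.6650 * 3600) = 0.00659232 m^2
w = sqrt(0.00659232 / 0.11)
w = 0.2448 m


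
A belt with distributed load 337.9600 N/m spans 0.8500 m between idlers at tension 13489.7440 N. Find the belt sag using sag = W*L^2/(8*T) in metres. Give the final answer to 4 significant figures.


sag = 337.9600 * 0.8500^2 / (8 * 13489.7440)
sag = 0.002263 m


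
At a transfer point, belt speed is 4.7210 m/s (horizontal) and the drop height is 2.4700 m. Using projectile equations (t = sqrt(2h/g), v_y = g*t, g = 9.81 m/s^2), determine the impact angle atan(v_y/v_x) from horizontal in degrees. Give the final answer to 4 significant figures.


t = sqrt(2*2.4700/9.81) = 0.709625 s
v_y = 9.81 * 0.709625 = 6.96142 m/s
angle = atan(6.96142 / 4.7210) = 55.86 deg


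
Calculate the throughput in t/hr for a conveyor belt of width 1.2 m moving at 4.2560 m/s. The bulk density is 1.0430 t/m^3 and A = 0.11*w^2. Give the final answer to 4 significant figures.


A = 0.11 * 1.2^2 = 0.1584 m^2
C = 0.1584 * 4.2560 * 1.0430 * 3600
C = 2531 t/hr


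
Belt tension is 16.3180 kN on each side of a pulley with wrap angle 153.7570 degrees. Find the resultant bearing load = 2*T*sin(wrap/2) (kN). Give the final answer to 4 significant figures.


F = 2 * 16.3180 * sin(153.7570/2 deg)
F = 31.78 kN


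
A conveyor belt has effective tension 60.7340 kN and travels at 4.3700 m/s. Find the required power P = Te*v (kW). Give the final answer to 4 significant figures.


P = Te * v = 60.7340 * 4.3700
P = 265.4 kW


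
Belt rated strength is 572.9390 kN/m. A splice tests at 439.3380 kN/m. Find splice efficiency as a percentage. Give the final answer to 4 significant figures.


Eff = 439.3380 / 572.9390 * 100
Eff = 76.68 %


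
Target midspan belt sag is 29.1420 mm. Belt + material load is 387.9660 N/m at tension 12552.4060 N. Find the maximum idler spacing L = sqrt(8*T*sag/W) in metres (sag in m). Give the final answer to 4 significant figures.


sag = 29.1420/1000 = 0.029142 m
L = sqrt(8 * 12552.4060 * 0.029142 / 387.9660)
L = 2.746 m


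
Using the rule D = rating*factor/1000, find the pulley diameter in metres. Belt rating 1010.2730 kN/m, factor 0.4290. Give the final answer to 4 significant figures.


D = 1010.2730 * 0.4290 / 1000
D = 0.4334 m


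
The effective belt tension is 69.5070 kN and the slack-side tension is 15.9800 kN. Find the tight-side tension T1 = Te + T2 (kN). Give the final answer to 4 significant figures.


T1 = Te + T2 = 69.5070 + 15.9800
T1 = 85.49 kN


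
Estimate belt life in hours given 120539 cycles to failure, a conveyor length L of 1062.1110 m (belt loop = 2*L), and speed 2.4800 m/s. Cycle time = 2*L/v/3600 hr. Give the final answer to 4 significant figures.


cycle_time = 2 * 1062.1110 / 2.4800 / 3600 = 0.237928 hr
life = 120539 * 0.237928 = 28680 hours


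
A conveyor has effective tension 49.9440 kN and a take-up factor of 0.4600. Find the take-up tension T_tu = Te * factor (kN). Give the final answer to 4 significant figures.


T_tu = 49.9440 * 0.4600
T_tu = 22.97 kN


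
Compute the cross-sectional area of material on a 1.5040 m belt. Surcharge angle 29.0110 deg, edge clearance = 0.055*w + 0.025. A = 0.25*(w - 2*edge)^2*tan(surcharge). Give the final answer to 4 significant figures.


edge = 0.055*1.5040 + 0.025 = 0.10772 m
ew = 1.5040 - 2*0.10772 = 1.28856 m
A = 0.25 * 1.28856^2 * tan(29.0110 deg)
A = 0.2302 m^2


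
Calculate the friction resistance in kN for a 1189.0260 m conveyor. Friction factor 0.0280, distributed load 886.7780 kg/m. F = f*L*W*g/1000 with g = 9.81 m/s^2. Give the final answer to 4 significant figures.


F = 0.0280 * 1189.0260 * 886.7780 * 9.81 / 1000
F = 289.6 kN


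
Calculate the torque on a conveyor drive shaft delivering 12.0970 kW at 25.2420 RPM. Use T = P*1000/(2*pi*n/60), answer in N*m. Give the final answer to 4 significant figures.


omega = 2*pi*25.2420/60 = 2.64334 rad/s
T = 12.0970*1000 / 2.64334
T = 4576 N*m


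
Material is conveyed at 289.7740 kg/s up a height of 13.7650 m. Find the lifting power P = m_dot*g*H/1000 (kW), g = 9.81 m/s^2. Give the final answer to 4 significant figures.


P = 289.7740 * 9.81 * 13.7650 / 1000
P = 39.13 kW


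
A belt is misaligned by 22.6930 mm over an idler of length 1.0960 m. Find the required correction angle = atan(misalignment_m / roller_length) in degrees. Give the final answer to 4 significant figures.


misalign_m = 22.6930 / 1000 = 0.022693 m
angle = atan(0.022693 / 1.0960)
angle = 1.186 deg


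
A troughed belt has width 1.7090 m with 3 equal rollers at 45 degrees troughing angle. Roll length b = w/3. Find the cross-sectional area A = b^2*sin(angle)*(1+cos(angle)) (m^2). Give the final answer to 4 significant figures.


b = 1.7090/3 = 0.569667 m
A = 0.569667^2 * sin(45 deg) * (1 + cos(45 deg))
A = 0.3917 m^2


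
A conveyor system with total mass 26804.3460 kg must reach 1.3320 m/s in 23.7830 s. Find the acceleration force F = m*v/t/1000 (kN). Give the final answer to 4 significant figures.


F = 26804.3460 * 1.3320 / 23.7830 / 1000
F = 1.501 kN


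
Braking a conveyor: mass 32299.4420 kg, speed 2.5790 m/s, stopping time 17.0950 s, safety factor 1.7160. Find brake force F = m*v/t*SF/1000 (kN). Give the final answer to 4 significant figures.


F = 32299.4420 * 2.5790 / 17.0950 * 1.7160 / 1000
F = 8.362 kN


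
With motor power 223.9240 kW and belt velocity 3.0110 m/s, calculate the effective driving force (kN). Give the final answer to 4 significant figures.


Te = P / v = 223.9240 / 3.0110
Te = 74.37 kN


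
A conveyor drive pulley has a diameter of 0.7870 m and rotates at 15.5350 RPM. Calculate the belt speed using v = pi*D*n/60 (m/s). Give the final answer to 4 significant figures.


v = pi * 0.7870 * 15.5350 / 60
v = 0.6402 m/s


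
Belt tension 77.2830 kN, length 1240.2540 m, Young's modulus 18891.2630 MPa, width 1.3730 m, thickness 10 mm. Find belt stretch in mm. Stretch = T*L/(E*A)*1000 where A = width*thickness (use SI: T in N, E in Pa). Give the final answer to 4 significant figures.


A = 1.3730 * 0.01 = 0.01373 m^2
Stretch = 77.2830*1000 * 1240.2540 / (18891.2630e6 * 0.01373) * 1000
Stretch = 369.5 mm


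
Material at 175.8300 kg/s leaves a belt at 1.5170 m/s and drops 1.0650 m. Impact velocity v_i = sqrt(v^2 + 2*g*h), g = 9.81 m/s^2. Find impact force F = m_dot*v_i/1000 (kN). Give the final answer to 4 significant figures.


v_i = sqrt(1.5170^2 + 2*9.81*1.0650) = 4.81628 m/s
F = 175.8300 * 4.81628 / 1000
F = 0.8468 kN


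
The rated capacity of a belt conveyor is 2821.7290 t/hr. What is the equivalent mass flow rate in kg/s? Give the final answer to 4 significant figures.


m_dot = 2821.7290 * 1000 / 3600
m_dot = 783.8 kg/s


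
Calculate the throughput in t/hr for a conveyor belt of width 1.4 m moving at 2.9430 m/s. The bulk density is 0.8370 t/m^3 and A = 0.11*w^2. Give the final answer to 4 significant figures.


A = 0.11 * 1.4^2 = 0.2156 m^2
C = 0.2156 * 2.9430 * 0.8370 * 3600
C = 1912 t/hr


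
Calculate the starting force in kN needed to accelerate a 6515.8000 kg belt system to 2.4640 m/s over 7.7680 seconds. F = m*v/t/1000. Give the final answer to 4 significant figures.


F = 6515.8000 * 2.4640 / 7.7680 / 1000
F = 2.067 kN


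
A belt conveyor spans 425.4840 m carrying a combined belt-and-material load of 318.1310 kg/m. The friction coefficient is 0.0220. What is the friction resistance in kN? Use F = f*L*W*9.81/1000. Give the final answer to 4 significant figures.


F = 0.0220 * 425.4840 * 318.1310 * 9.81 / 1000
F = 29.21 kN


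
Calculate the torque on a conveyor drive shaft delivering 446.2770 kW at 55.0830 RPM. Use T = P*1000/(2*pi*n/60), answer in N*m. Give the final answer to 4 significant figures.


omega = 2*pi*55.0830/60 = 5.76828 rad/s
T = 446.2770*1000 / 5.76828
T = 77370 N*m


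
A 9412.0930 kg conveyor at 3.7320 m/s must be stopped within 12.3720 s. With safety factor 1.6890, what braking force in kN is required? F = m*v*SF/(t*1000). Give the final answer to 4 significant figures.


F = 9412.0930 * 3.7320 / 12.3720 * 1.6890 / 1000
F = 4.795 kN


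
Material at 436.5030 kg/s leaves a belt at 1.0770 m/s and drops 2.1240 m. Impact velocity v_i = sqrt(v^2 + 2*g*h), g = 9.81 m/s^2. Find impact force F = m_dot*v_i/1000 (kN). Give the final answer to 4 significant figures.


v_i = sqrt(1.0770^2 + 2*9.81*2.1240) = 6.54468 m/s
F = 436.5030 * 6.54468 / 1000
F = 2.857 kN


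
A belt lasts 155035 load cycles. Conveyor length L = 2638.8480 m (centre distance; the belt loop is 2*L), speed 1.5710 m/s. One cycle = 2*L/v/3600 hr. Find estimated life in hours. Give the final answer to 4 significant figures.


cycle_time = 2 * 2638.8480 / 1.5710 / 3600 = 0.933181 hr
life = 155035 * 0.933181 = 144700 hours


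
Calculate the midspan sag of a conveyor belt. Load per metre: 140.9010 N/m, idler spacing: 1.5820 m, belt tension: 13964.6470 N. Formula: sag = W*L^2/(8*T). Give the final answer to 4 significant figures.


sag = 140.9010 * 1.5820^2 / (8 * 13964.6470)
sag = 0.003157 m


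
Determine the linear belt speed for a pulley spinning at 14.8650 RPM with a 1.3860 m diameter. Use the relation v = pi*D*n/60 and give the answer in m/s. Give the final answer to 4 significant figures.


v = pi * 1.3860 * 14.8650 / 60
v = 1.079 m/s


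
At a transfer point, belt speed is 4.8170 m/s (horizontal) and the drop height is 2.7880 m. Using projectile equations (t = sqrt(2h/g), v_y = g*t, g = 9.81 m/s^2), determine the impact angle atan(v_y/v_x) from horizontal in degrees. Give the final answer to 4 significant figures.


t = sqrt(2*2.7880/9.81) = 0.753923 s
v_y = 9.81 * 0.753923 = 7.39598 m/s
angle = atan(7.39598 / 4.8170) = 56.92 deg


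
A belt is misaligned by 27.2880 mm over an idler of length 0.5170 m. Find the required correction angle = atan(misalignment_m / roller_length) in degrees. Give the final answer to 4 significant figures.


misalign_m = 27.2880 / 1000 = 0.027288 m
angle = atan(0.027288 / 0.5170)
angle = 3.021 deg


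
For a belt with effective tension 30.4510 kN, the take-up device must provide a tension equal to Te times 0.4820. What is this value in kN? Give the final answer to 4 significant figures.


T_tu = 30.4510 * 0.4820
T_tu = 14.68 kN


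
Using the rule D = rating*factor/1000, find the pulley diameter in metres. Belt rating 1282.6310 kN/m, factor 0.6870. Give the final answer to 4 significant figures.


D = 1282.6310 * 0.6870 / 1000
D = 0.8812 m


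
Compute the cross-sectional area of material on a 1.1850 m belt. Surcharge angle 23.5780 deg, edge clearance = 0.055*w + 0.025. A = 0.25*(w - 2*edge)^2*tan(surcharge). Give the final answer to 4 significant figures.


edge = 0.055*1.1850 + 0.025 = 0.090175 m
ew = 1.1850 - 2*0.090175 = 1.00465 m
A = 0.25 * 1.00465^2 * tan(23.5780 deg)
A = 0.1101 m^2


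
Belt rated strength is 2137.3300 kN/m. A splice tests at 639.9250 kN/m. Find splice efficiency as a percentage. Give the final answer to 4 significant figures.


Eff = 639.9250 / 2137.3300 * 100
Eff = 29.94 %


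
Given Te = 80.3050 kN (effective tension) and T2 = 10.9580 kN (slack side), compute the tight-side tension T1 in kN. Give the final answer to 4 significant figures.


T1 = Te + T2 = 80.3050 + 10.9580
T1 = 91.26 kN


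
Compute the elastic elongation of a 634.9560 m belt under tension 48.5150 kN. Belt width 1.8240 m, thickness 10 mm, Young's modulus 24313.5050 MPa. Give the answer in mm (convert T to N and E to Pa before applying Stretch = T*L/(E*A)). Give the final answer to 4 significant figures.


A = 1.8240 * 0.01 = 0.01824 m^2
Stretch = 48.5150*1000 * 634.9560 / (24313.5050e6 * 0.01824) * 1000
Stretch = 69.46 mm


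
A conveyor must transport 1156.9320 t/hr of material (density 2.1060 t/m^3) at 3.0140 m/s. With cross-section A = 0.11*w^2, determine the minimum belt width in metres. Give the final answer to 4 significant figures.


A_req = 1156.9320 / (3.0140 * 2.1060 * 3600) = 0.0506295 m^2
w = sqrt(0.0506295 / 0.11)
w = 0.6784 m


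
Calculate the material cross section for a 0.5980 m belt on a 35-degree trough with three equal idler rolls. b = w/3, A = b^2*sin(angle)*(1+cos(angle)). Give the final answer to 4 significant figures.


b = 0.5980/3 = 0.199333 m
A = 0.199333^2 * sin(35 deg) * (1 + cos(35 deg))
A = 0.04146 m^2


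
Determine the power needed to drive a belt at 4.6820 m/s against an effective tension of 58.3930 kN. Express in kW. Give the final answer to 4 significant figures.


P = Te * v = 58.3930 * 4.6820
P = 273.4 kW


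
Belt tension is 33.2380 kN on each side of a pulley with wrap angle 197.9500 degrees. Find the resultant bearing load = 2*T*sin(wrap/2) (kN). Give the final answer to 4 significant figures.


F = 2 * 33.2380 * sin(197.9500/2 deg)
F = 65.66 kN


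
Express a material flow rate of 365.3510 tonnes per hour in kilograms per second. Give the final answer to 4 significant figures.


m_dot = 365.3510 * 1000 / 3600
m_dot = 101.5 kg/s


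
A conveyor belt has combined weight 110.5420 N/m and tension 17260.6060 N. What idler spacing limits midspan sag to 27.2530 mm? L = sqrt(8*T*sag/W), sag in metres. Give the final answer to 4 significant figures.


sag = 27.2530/1000 = 0.027253 m
L = sqrt(8 * 17260.6060 * 0.027253 / 110.5420)
L = 5.835 m


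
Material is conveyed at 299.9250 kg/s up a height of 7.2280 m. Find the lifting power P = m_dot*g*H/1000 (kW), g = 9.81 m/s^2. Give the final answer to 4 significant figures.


P = 299.9250 * 9.81 * 7.2280 / 1000
P = 21.27 kW


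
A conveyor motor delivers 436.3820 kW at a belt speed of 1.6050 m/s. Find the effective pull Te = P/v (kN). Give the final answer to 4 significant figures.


Te = P / v = 436.3820 / 1.6050
Te = 271.9 kN


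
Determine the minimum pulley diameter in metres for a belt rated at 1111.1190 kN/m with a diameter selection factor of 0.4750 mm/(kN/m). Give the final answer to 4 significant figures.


D = 1111.1190 * 0.4750 / 1000
D = 0.5278 m


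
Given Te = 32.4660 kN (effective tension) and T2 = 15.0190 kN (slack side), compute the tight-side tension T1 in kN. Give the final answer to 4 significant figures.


T1 = Te + T2 = 32.4660 + 15.0190
T1 = 47.48 kN


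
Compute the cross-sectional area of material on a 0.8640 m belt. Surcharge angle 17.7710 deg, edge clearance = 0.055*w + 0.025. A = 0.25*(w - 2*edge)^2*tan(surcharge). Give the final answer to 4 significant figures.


edge = 0.055*0.8640 + 0.025 = 0.07252 m
ew = 0.8640 - 2*0.07252 = 0.71896 m
A = 0.25 * 0.71896^2 * tan(17.7710 deg)
A = 0.04142 m^2


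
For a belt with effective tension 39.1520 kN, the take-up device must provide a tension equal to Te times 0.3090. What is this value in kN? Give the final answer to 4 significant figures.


T_tu = 39.1520 * 0.3090
T_tu = 12.10 kN


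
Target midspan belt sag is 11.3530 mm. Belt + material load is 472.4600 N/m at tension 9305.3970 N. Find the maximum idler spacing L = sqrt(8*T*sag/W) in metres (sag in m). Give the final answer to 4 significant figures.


sag = 11.3530/1000 = 0.011353 m
L = sqrt(8 * 9305.3970 * 0.011353 / 472.4600)
L = 1.337 m


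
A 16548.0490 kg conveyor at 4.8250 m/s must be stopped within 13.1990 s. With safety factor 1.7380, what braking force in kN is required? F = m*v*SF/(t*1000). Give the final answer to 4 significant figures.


F = 16548.0490 * 4.8250 / 13.1990 * 1.7380 / 1000
F = 10.51 kN


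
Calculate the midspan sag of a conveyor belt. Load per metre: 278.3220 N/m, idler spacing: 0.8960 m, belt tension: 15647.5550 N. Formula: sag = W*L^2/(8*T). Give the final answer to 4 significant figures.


sag = 278.3220 * 0.8960^2 / (8 * 15647.5550)
sag = 0.001785 m


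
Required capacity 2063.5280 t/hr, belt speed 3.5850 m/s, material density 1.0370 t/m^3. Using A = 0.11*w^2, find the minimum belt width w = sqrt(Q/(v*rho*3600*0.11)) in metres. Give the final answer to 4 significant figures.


A_req = 2063.5280 / (3.5850 * 1.0370 * 3600) = 0.154184 m^2
w = sqrt(0.154184 / 0.11)
w = 1.184 m


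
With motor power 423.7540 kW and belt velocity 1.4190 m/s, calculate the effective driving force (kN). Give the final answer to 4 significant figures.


Te = P / v = 423.7540 / 1.4190
Te = 298.6 kN


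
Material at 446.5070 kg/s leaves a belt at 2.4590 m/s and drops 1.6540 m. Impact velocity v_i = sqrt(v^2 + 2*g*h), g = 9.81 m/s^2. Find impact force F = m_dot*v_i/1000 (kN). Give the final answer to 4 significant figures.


v_i = sqrt(2.4590^2 + 2*9.81*1.6540) = 6.20469 m/s
F = 446.5070 * 6.20469 / 1000
F = 2.770 kN


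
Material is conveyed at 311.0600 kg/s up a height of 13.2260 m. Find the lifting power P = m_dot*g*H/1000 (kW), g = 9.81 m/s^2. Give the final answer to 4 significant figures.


P = 311.0600 * 9.81 * 13.2260 / 1000
P = 40.36 kW


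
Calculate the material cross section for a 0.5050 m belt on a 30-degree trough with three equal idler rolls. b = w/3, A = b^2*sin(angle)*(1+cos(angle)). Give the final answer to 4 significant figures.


b = 0.5050/3 = 0.168333 m
A = 0.168333^2 * sin(30 deg) * (1 + cos(30 deg))
A = 0.02644 m^2


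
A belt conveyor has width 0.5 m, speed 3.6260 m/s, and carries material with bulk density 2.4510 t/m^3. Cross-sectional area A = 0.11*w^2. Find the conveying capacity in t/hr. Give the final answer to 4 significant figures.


A = 0.11 * 0.5^2 = 0.0275 m^2
C = 0.0275 * 3.6260 * 2.4510 * 3600
C = 879.8 t/hr


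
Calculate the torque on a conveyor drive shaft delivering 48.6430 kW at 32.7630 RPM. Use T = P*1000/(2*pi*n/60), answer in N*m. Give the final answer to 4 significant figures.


omega = 2*pi*32.7630/60 = 3.43093 rad/s
T = 48.6430*1000 / 3.43093
T = 14180 N*m


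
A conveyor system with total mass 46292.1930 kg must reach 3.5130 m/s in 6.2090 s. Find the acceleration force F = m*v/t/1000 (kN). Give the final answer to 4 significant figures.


F = 46292.1930 * 3.5130 / 6.2090 / 1000
F = 26.19 kN


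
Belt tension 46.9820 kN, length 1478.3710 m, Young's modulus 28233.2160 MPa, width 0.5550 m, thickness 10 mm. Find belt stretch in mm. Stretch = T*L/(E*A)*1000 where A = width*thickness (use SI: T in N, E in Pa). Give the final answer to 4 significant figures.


A = 0.5550 * 0.01 = 0.00555 m^2
Stretch = 46.9820*1000 * 1478.3710 / (28233.2160e6 * 0.00555) * 1000
Stretch = 443.3 mm


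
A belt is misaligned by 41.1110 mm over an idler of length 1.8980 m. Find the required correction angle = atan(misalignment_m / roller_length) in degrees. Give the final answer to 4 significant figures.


misalign_m = 41.1110 / 1000 = 0.041111 m
angle = atan(0.041111 / 1.8980)
angle = 1.241 deg


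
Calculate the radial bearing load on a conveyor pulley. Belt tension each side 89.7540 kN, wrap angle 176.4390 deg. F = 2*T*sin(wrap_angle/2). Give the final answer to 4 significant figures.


F = 2 * 89.7540 * sin(176.4390/2 deg)
F = 179.4 kN


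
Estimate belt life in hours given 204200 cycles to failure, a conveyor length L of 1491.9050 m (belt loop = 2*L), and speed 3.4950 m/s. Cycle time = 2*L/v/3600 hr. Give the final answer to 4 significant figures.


cycle_time = 2 * 1491.9050 / 3.4950 / 3600 = 0.237149 hr
life = 204200 * 0.237149 = 48430 hours


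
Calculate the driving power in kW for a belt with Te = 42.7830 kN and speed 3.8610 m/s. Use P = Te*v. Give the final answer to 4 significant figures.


P = Te * v = 42.7830 * 3.8610
P = 165.2 kW


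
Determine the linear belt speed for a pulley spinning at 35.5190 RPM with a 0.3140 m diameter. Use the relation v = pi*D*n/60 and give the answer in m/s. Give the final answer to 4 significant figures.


v = pi * 0.3140 * 35.5190 / 60
v = 0.5840 m/s


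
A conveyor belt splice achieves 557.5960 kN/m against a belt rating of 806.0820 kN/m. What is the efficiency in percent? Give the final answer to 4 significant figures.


Eff = 557.5960 / 806.0820 * 100
Eff = 69.17 %


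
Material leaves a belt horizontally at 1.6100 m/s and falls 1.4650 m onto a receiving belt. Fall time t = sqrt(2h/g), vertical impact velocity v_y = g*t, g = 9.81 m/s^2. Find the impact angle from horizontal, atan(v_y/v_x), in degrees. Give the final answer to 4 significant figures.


t = sqrt(2*1.4650/9.81) = 0.546512 s
v_y = 9.81 * 0.546512 = 5.36128 m/s
angle = atan(5.36128 / 1.6100) = 73.28 deg


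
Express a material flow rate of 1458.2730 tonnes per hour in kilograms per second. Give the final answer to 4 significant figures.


m_dot = 1458.2730 * 1000 / 3600
m_dot = 405.1 kg/s


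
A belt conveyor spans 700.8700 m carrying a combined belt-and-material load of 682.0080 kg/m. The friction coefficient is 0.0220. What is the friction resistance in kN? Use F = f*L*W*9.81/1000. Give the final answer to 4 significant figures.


F = 0.0220 * 700.8700 * 682.0080 * 9.81 / 1000
F = 103.2 kN


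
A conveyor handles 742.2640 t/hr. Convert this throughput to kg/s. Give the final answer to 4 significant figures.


m_dot = 742.2640 * 1000 / 3600
m_dot = 206.2 kg/s


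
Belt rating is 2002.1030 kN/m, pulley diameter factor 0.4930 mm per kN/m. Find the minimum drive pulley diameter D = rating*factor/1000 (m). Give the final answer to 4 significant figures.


D = 2002.1030 * 0.4930 / 1000
D = 0.9870 m


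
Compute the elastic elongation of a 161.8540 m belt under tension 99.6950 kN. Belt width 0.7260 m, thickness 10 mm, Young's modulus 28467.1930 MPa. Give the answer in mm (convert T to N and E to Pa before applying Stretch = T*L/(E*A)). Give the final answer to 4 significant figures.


A = 0.7260 * 0.01 = 0.00726 m^2
Stretch = 99.6950*1000 * 161.8540 / (28467.1930e6 * 0.00726) * 1000
Stretch = 78.08 mm


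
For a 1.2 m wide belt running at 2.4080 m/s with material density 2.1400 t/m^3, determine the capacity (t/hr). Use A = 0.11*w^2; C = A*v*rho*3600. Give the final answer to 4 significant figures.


A = 0.11 * 1.2^2 = 0.1584 m^2
C = 0.1584 * 2.4080 * 2.1400 * 3600
C = 2939 t/hr


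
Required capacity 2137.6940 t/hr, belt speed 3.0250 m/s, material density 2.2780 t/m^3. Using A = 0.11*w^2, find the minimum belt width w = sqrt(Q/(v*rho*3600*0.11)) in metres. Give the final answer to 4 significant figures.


A_req = 2137.6940 / (3.0250 * 2.2780 * 3600) = 0.0861716 m^2
w = sqrt(0.0861716 / 0.11)
w = 0.8851 m


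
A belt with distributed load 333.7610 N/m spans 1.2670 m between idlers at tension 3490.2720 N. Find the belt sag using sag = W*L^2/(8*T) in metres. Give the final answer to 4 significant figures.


sag = 333.7610 * 1.2670^2 / (8 * 3490.2720)
sag = 0.01919 m


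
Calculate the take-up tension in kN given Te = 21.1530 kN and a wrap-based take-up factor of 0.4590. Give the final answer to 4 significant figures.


T_tu = 21.1530 * 0.4590
T_tu = 9.709 kN


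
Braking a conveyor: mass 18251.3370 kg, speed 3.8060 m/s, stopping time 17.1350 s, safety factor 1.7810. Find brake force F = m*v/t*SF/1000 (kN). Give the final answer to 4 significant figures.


F = 18251.3370 * 3.8060 / 17.1350 * 1.7810 / 1000
F = 7.220 kN


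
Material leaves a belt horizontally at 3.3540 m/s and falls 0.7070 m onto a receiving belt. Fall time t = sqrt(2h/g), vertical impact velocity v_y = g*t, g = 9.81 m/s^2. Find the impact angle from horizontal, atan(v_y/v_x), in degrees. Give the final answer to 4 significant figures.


t = sqrt(2*0.7070/9.81) = 0.379656 s
v_y = 9.81 * 0.379656 = 3.72443 m/s
angle = atan(3.72443 / 3.3540) = 48.00 deg


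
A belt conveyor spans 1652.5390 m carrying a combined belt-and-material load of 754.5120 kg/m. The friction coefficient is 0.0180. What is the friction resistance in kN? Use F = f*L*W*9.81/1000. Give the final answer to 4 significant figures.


F = 0.0180 * 1652.5390 * 754.5120 * 9.81 / 1000
F = 220.2 kN


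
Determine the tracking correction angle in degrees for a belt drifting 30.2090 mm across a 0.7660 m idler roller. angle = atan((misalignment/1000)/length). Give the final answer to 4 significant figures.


misalign_m = 30.2090 / 1000 = 0.030209 m
angle = atan(0.030209 / 0.7660)
angle = 2.258 deg


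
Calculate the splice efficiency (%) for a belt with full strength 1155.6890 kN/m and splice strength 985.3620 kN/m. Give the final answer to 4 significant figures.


Eff = 985.3620 / 1155.6890 * 100
Eff = 85.26 %


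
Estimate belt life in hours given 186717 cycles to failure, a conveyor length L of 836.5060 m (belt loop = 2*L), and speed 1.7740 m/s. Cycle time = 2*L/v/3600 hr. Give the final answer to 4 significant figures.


cycle_time = 2 * 836.5060 / 1.7740 / 3600 = 0.261965 hr
life = 186717 * 0.261965 = 48910 hours


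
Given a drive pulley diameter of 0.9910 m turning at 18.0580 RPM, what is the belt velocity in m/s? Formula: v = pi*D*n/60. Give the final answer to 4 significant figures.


v = pi * 0.9910 * 18.0580 / 60
v = 0.9370 m/s


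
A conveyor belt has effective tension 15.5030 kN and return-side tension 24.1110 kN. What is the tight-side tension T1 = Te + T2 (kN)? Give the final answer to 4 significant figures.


T1 = Te + T2 = 15.5030 + 24.1110
T1 = 39.61 kN


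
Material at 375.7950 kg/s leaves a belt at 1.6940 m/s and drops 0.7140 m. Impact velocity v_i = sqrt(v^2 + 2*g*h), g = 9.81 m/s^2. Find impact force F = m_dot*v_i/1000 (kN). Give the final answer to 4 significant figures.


v_i = sqrt(1.6940^2 + 2*9.81*0.7140) = 4.10832 m/s
F = 375.7950 * 4.10832 / 1000
F = 1.544 kN


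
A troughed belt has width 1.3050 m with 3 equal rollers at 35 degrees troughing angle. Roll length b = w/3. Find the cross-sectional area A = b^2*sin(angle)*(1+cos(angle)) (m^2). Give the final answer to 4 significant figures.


b = 1.3050/3 = 0.435 m
A = 0.435^2 * sin(35 deg) * (1 + cos(35 deg))
A = 0.1974 m^2


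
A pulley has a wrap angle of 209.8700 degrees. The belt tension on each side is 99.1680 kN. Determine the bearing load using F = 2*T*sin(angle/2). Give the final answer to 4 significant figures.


F = 2 * 99.1680 * sin(209.8700/2 deg)
F = 191.6 kN


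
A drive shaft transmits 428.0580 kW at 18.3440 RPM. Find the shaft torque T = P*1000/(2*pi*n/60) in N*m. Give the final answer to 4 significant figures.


omega = 2*pi*18.3440/60 = 1.92098 rad/s
T = 428.0580*1000 / 1.92098
T = 222800 N*m


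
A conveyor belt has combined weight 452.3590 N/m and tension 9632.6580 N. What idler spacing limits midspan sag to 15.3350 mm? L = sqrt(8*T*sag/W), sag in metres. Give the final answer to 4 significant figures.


sag = 15.3350/1000 = 0.015335 m
L = sqrt(8 * 9632.6580 * 0.015335 / 452.3590)
L = 1.616 m


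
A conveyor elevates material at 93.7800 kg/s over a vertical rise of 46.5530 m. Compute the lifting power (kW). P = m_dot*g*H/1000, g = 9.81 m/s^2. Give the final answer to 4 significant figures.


P = 93.7800 * 9.81 * 46.5530 / 1000
P = 42.83 kW


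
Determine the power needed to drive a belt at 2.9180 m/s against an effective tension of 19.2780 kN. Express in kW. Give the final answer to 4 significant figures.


P = Te * v = 19.2780 * 2.9180
P = 56.25 kW


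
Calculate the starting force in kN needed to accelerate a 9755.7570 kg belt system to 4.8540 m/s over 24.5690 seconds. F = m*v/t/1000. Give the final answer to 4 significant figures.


F = 9755.7570 * 4.8540 / 24.5690 / 1000
F = 1.927 kN


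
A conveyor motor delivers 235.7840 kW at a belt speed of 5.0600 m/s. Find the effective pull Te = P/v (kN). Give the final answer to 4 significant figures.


Te = P / v = 235.7840 / 5.0600
Te = 46.60 kN


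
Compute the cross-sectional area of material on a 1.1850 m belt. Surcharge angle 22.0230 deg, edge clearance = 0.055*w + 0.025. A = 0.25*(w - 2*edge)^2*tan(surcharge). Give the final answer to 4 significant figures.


edge = 0.055*1.1850 + 0.025 = 0.090175 m
ew = 1.1850 - 2*0.090175 = 1.00465 m
A = 0.25 * 1.00465^2 * tan(22.0230 deg)
A = 0.1021 m^2


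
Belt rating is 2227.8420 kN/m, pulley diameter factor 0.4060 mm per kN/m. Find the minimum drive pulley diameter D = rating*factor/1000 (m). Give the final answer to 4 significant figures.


D = 2227.8420 * 0.4060 / 1000
D = 0.9045 m


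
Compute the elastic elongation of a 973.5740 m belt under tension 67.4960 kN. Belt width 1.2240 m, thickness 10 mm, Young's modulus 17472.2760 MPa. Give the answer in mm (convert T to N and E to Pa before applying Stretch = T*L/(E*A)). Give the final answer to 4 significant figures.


A = 1.2240 * 0.01 = 0.01224 m^2
Stretch = 67.4960*1000 * 973.5740 / (17472.2760e6 * 0.01224) * 1000
Stretch = 307.3 mm


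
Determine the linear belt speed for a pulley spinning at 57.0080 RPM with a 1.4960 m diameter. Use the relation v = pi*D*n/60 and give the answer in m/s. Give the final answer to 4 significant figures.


v = pi * 1.4960 * 57.0080 / 60
v = 4.465 m/s


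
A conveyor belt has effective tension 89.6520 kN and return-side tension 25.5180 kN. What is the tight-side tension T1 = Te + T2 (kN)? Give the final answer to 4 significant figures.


T1 = Te + T2 = 89.6520 + 25.5180
T1 = 115.2 kN


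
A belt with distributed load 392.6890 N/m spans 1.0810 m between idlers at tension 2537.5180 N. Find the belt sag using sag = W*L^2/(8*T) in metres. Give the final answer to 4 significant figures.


sag = 392.6890 * 1.0810^2 / (8 * 2537.5180)
sag = 0.02260 m


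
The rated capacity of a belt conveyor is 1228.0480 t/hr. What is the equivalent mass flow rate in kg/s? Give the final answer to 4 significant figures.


m_dot = 1228.0480 * 1000 / 3600
m_dot = 341.1 kg/s


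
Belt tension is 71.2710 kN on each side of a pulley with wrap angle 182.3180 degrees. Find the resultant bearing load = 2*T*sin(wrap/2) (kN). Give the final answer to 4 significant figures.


F = 2 * 71.2710 * sin(182.3180/2 deg)
F = 142.5 kN


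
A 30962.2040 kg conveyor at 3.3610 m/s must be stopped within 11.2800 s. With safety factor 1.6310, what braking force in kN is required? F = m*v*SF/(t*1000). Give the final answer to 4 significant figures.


F = 30962.2040 * 3.3610 / 11.2800 * 1.6310 / 1000
F = 15.05 kN


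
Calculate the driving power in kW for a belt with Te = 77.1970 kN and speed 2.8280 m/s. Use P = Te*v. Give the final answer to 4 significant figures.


P = Te * v = 77.1970 * 2.8280
P = 218.3 kW


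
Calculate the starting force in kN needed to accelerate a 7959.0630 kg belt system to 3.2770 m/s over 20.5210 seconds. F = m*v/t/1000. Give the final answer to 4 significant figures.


F = 7959.0630 * 3.2770 / 20.5210 / 1000
F = 1.271 kN


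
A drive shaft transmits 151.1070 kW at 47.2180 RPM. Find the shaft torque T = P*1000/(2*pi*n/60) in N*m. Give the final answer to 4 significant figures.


omega = 2*pi*47.2180/60 = 4.94466 rad/s
T = 151.1070*1000 / 4.94466
T = 30560 N*m
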